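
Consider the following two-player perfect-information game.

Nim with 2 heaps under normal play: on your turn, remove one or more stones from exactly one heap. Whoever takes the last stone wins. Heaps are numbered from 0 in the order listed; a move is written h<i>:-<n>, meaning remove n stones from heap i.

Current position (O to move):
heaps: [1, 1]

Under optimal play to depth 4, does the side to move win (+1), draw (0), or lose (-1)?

value((1,1), O) = -1

ply 1, O at (1,1) | h0:-1=-1→(0,1)*; h1:-1=-1→(1,0)
ply 2, X at (0,1) | h1:-1=+1→(0,0)*
ply 3: (0,0) is terminal -1 (O); from (1,1) depth 4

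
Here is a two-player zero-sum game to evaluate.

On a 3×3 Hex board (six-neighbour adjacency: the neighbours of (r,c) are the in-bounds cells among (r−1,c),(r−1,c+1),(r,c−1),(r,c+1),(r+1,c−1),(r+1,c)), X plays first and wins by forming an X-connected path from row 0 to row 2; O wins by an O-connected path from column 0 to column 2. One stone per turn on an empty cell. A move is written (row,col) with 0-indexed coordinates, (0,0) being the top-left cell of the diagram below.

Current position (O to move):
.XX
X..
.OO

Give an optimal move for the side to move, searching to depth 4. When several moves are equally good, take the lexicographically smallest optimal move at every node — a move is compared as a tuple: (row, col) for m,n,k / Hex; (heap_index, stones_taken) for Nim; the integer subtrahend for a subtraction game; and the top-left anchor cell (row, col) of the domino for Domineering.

O's best at [.XX/X../.OO]: (2,0)

p1 O@[.XX/X../.OO]: (0,0)[OXX/X../.OO]-1 (1,1)[.XX/XO./.OO]-1 (1,2)[.XX/X.O/.OO]-1 (2,0)[.XX/X../OOO]+1*
p2 X@[.XX/X../OOO] terminal -1; root [.XX/X../.OO] d4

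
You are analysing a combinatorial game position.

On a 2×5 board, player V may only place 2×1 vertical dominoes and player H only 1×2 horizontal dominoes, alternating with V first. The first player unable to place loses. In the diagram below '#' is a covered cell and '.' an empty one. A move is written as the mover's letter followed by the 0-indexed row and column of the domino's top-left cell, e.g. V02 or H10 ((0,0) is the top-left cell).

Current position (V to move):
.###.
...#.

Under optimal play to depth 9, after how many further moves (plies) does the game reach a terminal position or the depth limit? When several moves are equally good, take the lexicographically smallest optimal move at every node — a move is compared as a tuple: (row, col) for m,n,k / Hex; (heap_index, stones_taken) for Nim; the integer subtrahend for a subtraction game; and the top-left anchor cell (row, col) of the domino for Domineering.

PV length from [.###./...#.]: 3 plies

[.###./...#.] V move#1: V00:+1/####./#..#.*, V04:-1/.####/...##
[####./#..#.] H move#2: H11:-1/####./####.*
[####./####.] V move#3: V04:+1/#####/#####*
[#####/#####] end (terminal -1, H#4); searched .###./...#. to 9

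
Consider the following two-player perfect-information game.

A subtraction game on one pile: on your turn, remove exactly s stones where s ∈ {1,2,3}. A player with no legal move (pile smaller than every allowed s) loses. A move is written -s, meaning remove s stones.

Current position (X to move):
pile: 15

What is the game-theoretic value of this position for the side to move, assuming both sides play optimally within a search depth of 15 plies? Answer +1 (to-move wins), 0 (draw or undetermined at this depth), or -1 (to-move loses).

[15] X move#1: -1:-1/14, -2:-1/13, -3:+1/12*
[12] O move#2: -1:-1/11*, -2:-1/10, -3:-1/9
[11] X move#3: -1:-1/10, -2:-1/9, -3:+1/8*
[8] O move#4: -1:-1/7*, -2:-1/6, -3:-1/5
[7] X move#5: -1:-1/6, -2:-1/5, -3:+1/4*
[4] O move#6: -1:-1/3*, -2:-1/2, -3:-1/1
[3] X move#7: -1:-1/2, -2:-1/1, -3:+1/0*
[0] end (terminal -1, O#8); searched 15 to 15

value(15, X) = +1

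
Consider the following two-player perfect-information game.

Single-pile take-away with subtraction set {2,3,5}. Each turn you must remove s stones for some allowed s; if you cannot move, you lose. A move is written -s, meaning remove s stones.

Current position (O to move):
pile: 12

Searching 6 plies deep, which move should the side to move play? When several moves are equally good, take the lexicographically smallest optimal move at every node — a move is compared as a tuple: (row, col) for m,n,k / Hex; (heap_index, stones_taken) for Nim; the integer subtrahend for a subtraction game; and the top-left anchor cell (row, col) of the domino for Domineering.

O's best at [12]: -5

p1 O@[12]: -2[10]-1 -3[9]-1 -5[7]+1*
p2 X@[7]: -2[5]-1* -3[4]-1 -5[2]-1
p3 O@[5]: -2[3]-1 -3[2]-1 -5[0]+1*
p4 X@[0] terminal -1; root [12] d6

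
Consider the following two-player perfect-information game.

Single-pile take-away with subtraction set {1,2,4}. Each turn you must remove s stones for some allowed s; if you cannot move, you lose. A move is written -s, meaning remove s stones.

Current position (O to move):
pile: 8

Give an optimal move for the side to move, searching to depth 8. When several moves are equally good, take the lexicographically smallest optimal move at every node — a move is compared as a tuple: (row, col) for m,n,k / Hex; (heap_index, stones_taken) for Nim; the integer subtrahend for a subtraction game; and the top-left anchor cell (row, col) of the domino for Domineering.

[8] O move#1: -1:-1/7, -2:+1/6*, -4:-1/4
[6] X move#2: -1:-1/5*, -2:-1/4, -4:-1/2
[5] O move#3: -1:-1/4, -2:+1/3*, -4:-1/1
[3] X move#4: -1:-1/2*, -2:-1/1
[2] O move#5: -1:-1/1, -2:+1/0*
[0] end (terminal -1, X#6); searched 8 to 8

O's best at [8]: -2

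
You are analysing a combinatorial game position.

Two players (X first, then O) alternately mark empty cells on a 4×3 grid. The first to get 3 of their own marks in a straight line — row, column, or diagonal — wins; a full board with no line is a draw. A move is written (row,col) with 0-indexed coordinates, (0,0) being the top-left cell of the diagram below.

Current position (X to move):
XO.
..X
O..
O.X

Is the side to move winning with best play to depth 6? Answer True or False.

ply 1, X at XO./..X/O../O.X | (0,2)=-1→XOX/..X/O../O.X; (1,0)=+1→XO./X.X/O../O.X*; (1,1)=-1→XO./.XX/O../O.X; (2,1)=-1→XO./..X/OX./O.X; (2,2)=+1→XO./..X/O.X/O.X; (3,1)=-1→XO./..X/O../OXX
ply 2, O at XO./X.X/O../O.X | (0,2)=-1→XOO/X.X/O../O.X*; (1,1)=-1→XO./XOX/O../O.X; (2,1)=-1→XO./X.X/OO./O.X; (2,2)=-1→XO./X.X/O.O/O.X; (3,1)=-1→XO./X.X/O../OOX
ply 3, X at XOO/X.X/O../O.X | (1,1)=+1→XOO/XXX/O../O.X*; (2,1)=+1→XOO/X.X/OX./O.X; (2,2)=+1→XOO/X.X/O.X/O.X; (3,1)=-1→XOO/X.X/O../OXX
ply 4: XOO/XXX/O../O.X is terminal -1 (O); from XO./..X/O../O.X depth 6

X winning at [XO./..X/O../O.X]: True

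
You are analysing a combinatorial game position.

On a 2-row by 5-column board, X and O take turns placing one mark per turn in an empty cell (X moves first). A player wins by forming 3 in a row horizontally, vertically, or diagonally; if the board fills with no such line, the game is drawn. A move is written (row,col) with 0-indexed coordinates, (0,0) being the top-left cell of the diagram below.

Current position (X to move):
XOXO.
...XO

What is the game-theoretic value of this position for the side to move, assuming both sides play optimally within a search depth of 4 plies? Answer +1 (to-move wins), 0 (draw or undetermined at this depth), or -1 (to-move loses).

ply 1, X at XOXO./...XO | (0,4)=+0→XOXOX/...XO*; (1,0)=+0→XOXO./X..XO; (1,1)=+0→XOXO./.X.XO; (1,2)=+0→XOXO./..XXO
ply 2, O at XOXOX/...XO | (1,0)=+0→XOXOX/O..XO*; (1,1)=+0→XOXOX/.O.XO; (1,2)=+0→XOXOX/..OXO
ply 3, X at XOXOX/O..XO | (1,1)=+0→XOXOX/OX.XO*; (1,2)=+0→XOXOX/O.XXO
ply 4, O at XOXOX/OX.XO | (1,2)=+0→XOXOX/OXOXO*
ply 5: XOXOX/OXOXO is terminal +0 (X); from XOXO./...XO depth 4

value(XOXO./...XO, X) = 0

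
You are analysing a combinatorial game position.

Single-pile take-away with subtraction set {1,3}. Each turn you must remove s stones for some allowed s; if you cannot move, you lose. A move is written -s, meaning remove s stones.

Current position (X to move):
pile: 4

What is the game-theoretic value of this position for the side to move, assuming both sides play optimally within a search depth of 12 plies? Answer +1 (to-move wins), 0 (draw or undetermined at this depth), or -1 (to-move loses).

[4] X move#1: -1:-1/3*, -3:-1/1
[3] O move#2: -1:+1/2*, -3:+1/0
[2] X move#3: -1:-1/1*
[1] O move#4: -1:+1/0*
[0] end (terminal -1, X#5); searched 4 to 12

value(4, X) = -1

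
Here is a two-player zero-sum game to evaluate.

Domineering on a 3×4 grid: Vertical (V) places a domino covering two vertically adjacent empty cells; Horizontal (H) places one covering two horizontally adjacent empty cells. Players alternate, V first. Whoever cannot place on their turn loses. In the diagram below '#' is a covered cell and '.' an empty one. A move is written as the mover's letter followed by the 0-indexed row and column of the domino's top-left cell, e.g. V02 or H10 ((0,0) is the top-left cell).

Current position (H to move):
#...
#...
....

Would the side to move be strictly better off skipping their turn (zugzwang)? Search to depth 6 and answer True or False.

zugzwang(#.../#.../...., H) = False

ply 1, H at #.../#.../.... | H01=-1→###./#.../....; H02=-1→#.##/#.../....; H11=+1→#.../###./....*; H12=+1→#.../#.##/....; H20=-1→#.../#.../##..; H21=-1→#.../#.../.##.; H22=-1→#.../#.../..##
ply 2, V at #.../###./.... | V03=-1→#..#/####/....*; V13=-1→#.../####/...#
ply 3, H at #..#/####/.... | H01=+1→####/####/....*; H20=+1→#..#/####/##..; H21=+1→#..#/####/.##.; H22=+1→#..#/####/..##
ply 4: ####/####/.... is terminal -1 (V); from #.../#.../.... depth 6
suppose H passes — search the same position with V to move:
pass> ply 1, V at #.../#.../.... | V01=-1→##../##../....; V02=+1→#.#./#.#./....*; V03=-1→#..#/#..#/....; V11=-1→#.../##../.#..; V12=+1→#.../#.#./..#.; V13=-1→#.../#..#/...#
pass> ply 2, H at #.#./#.#./.... | H20=-1→#.#./#.#./##..*; H21=-1→#.#./#.#./.##.; H22=-1→#.#./#.#./..##
pass> ply 3, V at #.#./#.#./##.. | V01=+1→###./###./##..*; V03=+1→#.##/#.##/##..; V13=+1→#.#./#.##/##.#
pass> ply 4, H at ###./###./##.. | H22=-1→###./###./####*
pass> ply 5, V at ###./###./#### | V03=+1→####/####/####*
pass> ply 6: ####/####/#### is terminal -1 (H); from #.../#.../.... depth 6
for H: play +1, pass -1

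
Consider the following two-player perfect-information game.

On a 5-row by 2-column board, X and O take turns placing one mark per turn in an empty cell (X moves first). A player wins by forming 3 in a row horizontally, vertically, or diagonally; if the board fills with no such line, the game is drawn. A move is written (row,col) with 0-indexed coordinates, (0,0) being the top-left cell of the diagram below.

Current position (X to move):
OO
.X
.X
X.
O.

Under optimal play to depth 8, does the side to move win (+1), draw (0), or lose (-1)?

[OO/.X/.X/X./O.] X move#1: (1,0):+1/OO/XX/.X/X./O.*, (2,0):+1/OO/.X/XX/X./O., (3,1):+1/OO/.X/.X/XX/O., (4,1):+0/OO/.X/.X/X./OX
[OO/XX/.X/X./O.] O move#2: (2,0):-1/OO/XX/OX/X./O.*, (3,1):-1/OO/XX/.X/XO/O., (4,1):-1/OO/XX/.X/X./OO
[OO/XX/OX/X./O.] X move#3: (3,1):+1/OO/XX/OX/XX/O.*, (4,1):+0/OO/XX/OX/X./OX
[OO/XX/OX/XX/O.] end (terminal -1, O#4); searched OO/.X/.X/X./O. to 8

value(OO/.X/.X/X./O., X) = +1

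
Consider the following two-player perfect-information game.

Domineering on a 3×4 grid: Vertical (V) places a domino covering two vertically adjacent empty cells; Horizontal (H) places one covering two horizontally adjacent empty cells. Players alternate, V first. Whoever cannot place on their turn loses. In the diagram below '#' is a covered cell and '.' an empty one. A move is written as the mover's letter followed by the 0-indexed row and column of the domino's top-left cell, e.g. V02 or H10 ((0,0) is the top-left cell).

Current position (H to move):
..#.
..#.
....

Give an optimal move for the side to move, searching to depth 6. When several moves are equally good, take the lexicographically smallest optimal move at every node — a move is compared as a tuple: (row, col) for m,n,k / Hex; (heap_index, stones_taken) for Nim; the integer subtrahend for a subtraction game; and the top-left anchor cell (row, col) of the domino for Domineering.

H's best at [..#./..#./....]: H10

[..#./..#./....] H move#1: H00:-1/###./..#./...., H10:+1/..#./###./....*, H20:-1/..#./..#./##.., H21:-1/..#./..#./.##., H22:-1/..#./..#./..##
[..#./###./....] V move#2: V03:-1/..##/####/....*, V13:-1/..#./####/...#
[..##/####/....] H move#3: H00:+1/####/####/....*, H20:+1/..##/####/##.., H21:+1/..##/####/.##., H22:+1/..##/####/..##
[####/####/....] end (terminal -1, V#4); searched ..#./..#./.... to 6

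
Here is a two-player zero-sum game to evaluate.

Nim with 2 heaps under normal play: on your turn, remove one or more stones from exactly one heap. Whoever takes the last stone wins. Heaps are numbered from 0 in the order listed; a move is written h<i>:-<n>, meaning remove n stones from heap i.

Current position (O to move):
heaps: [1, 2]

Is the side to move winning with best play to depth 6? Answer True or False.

O winning at [(1,2)]: True

p1 O@[(1,2)]: h0:-1[(0,2)]-1 h1:-1[(1,1)]+1* h1:-2[(1,0)]-1
p2 X@[(1,1)]: h0:-1[(0,1)]-1* h1:-1[(1,0)]-1
p3 O@[(0,1)]: h1:-1[(0,0)]+1*
p4 X@[(0,0)] terminal -1; root [(1,2)] d6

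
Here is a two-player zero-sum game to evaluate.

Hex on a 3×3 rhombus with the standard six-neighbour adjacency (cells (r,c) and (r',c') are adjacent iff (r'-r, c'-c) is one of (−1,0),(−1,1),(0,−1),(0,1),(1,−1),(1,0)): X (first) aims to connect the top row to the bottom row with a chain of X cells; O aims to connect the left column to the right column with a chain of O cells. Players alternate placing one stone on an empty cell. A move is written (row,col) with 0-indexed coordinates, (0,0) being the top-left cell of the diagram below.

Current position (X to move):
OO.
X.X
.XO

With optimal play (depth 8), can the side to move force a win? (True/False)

p1 X@[OO./X.X/.XO]: (0,2)[OOX/X.X/.XO]+1* (1,1)[OO./XXX/.XO]-1 (2,0)[OO./X.X/XXO]-1
p2 O@[OOX/X.X/.XO] terminal -1; root [OO./X.X/.XO] d8

X winning at [OO./X.X/.XO]: True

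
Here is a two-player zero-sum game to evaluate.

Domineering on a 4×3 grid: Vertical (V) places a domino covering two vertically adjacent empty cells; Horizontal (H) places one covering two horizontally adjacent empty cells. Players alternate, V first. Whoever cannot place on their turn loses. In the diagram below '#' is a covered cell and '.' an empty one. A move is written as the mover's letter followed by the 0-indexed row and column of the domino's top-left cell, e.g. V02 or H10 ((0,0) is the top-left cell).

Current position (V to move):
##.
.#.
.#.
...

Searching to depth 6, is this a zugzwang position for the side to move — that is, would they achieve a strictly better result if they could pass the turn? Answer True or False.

[##./.#./.#./...] V move#1: V02:+1/###/.##/.#./...*, V10:+1/##./##./##./..., V12:+1/##./.##/.##/..., V20:+1/##./.#./##./#.., V22:+1/##./.#./.##/..#
[###/.##/.#./...] H move#2: H30:-1/###/.##/.#./##.*, H31:-1/###/.##/.#./.##
[###/.##/.#./##.] V move#3: V10:+1/###/###/##./##.*, V22:+1/###/.##/.##/###
[###/###/##./##.] end (terminal -1, H#4); searched ##./.#./.#./... to 6
suppose V passes — search the same position with H to move:
pass> [##./.#./.#./...] H move#1: H30:-1/##./.#./.#./##.*, H31:-1/##./.#./.#./.##
pass> [##./.#./.#./##.] V move#2: V02:+1/###/.##/.#./##.*, V10:+1/##./##./##./##., V12:+1/##./.##/.##/##., V22:+1/##./.#./.##/###
pass> [###/.##/.#./##.] end (terminal -1, H#3); searched ##./.#./.#./... to 6
for V: play +1, pass +1

zugzwang(##./.#./.#./..., V) = False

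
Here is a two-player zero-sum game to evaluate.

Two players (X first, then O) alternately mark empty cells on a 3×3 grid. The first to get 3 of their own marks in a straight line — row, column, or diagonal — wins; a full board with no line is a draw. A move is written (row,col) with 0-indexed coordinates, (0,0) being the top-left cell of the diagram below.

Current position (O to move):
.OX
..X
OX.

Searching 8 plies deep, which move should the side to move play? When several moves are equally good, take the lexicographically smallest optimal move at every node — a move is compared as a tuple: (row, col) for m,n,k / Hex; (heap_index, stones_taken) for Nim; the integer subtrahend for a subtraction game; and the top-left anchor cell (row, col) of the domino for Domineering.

O's best at [.OX/..X/OX.]: (2,2)

p1 O@[.OX/..X/OX.]: (0,0)[OOX/..X/OX.]-1 (1,0)[.OX/O.X/OX.]-1 (1,1)[.OX/.OX/OX.]-1 (2,2)[.OX/..X/OXO]+0*
p2 X@[.OX/..X/OXO]: (0,0)[XOX/..X/OXO]+0* (1,0)[.OX/X.X/OXO]+0 (1,1)[.OX/.XX/OXO]+0
p3 O@[XOX/..X/OXO]: (1,0)[XOX/O.X/OXO]+0* (1,1)[XOX/.OX/OXO]+0
p4 X@[XOX/O.X/OXO]: (1,1)[XOX/OXX/OXO]+0*
p5 O@[XOX/OXX/OXO] terminal +0; root [.OX/..X/OX.] d8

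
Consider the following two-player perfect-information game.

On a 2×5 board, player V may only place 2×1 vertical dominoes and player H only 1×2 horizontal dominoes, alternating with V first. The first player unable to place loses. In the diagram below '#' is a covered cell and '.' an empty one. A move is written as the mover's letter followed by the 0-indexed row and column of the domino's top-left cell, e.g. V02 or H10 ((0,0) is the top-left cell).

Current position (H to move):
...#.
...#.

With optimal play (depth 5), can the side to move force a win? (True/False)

H winning at [...#./...#.]: False

[...#./...#.] H move#1: H00:-1/##.#./...#.*, H01:-1/.###./...#., H10:-1/...#./##.#., H11:-1/...#./.###.
[##.#./...#.] V move#2: V02:+1/####./..##.*, V04:-1/##.##/...##
[####./..##.] H move#3: H10:-1/####./####.*
[####./####.] V move#4: V04:+1/#####/#####*
[#####/#####] end (terminal -1, H#5); searched ...#./...#. to 5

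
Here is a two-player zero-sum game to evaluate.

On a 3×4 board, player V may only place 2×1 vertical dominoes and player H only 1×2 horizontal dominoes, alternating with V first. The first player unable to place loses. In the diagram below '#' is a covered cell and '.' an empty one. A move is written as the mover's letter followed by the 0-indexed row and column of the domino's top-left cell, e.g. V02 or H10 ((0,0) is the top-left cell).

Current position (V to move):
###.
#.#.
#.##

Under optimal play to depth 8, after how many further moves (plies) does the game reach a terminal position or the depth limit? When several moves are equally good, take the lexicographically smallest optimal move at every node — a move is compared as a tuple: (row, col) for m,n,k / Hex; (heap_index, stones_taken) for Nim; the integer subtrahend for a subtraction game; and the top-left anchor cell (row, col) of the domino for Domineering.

PV length from [###./#.#./#.##]: 1 ply

p1 V@[###./#.#./#.##]: V03[####/#.##/#.##]+1* V11[###./###./####]+1
p2 H@[####/#.##/#.##] terminal -1; root [###./#.#./#.##] d8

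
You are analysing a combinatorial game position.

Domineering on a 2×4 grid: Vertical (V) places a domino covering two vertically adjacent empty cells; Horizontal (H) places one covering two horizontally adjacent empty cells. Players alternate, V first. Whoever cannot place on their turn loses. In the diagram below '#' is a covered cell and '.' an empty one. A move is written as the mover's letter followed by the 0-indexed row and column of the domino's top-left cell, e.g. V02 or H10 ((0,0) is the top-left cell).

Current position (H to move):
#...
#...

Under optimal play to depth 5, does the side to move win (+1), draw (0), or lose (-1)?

value(#.../#..., H) = +1

[#.../#...] H move#1: H01:+1/###./#...*, H02:+1/#.##/#..., H11:+1/#.../###., H12:+1/#.../#.##
[###./#...] V move#2: V03:-1/####/#..#*
[####/#..#] H move#3: H11:+1/####/####*
[####/####] end (terminal -1, V#4); searched #.../#... to 5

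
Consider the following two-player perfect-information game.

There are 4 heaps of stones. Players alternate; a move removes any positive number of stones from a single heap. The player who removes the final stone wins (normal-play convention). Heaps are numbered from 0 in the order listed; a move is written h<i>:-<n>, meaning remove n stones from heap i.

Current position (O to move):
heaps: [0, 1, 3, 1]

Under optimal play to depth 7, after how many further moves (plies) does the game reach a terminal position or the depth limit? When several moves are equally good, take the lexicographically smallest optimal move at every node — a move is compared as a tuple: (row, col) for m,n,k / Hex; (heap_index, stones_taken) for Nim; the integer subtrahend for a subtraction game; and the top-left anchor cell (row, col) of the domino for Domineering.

PV length from [(0,1,3,1)]: 3 plies

[(0,1,3,1)] O move#1: h1:-1:-1/(0,0,3,1), h2:-1:-1/(0,1,2,1), h2:-2:-1/(0,1,1,1), h2:-3:+1/(0,1,0,1)*, h3:-1:-1/(0,1,3,0)
[(0,1,0,1)] X move#2: h1:-1:-1/(0,0,0,1)*, h3:-1:-1/(0,1,0,0)
[(0,0,0,1)] O move#3: h3:-1:+1/(0,0,0,0)*
[(0,0,0,0)] end (terminal -1, X#4); searched (0,1,3,1) to 7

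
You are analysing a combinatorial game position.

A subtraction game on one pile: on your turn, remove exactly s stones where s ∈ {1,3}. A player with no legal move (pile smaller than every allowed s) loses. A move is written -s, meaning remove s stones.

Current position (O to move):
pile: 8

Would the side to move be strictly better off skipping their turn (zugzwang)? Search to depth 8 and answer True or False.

[8] O move#1: -1:-1/7*, -3:-1/5
[7] X move#2: -1:+1/6*, -3:+1/4
[6] O move#3: -1:-1/5*, -3:-1/3
[5] X move#4: -1:+1/4*, -3:+1/2
[4] O move#5: -1:-1/3*, -3:-1/1
[3] X move#6: -1:+1/2*, -3:+1/0
[2] O move#7: -1:-1/1*
[1] X move#8: -1:+1/0*
[0] end (terminal -1, O#9); searched 8 to 8
pass branch (X moves first from the same position):
  | [8] X move#1: -1:-1/7*, -3:-1/5
  | [7] O move#2: -1:+1/6*, -3:+1/4
  | [6] X move#3: -1:-1/5*, -3:-1/3
  | [5] O move#4: -1:+1/4*, -3:+1/2
  | [4] X move#5: -1:-1/3*, -3:-1/1
  | [3] O move#6: -1:+1/2*, -3:+1/0
  | [2] X move#7: -1:-1/1*
  | [1] O move#8: -1:+1/0*
  | [0] end (terminal -1, X#9); searched 8 to 8
O moving scores -1; O passing scores +1

zugzwang(8, O) = True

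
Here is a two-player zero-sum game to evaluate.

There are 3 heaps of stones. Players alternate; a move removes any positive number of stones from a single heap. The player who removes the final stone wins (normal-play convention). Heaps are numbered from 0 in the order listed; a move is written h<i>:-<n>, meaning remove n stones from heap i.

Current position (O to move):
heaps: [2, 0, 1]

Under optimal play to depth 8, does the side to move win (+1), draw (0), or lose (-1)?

value((2,0,1), O) = +1

p1 O@[(2,0,1)]: h0:-1[(1,0,1)]+1* h0:-2[(0,0,1)]-1 h2:-1[(2,0,0)]-1
p2 X@[(1,0,1)]: h0:-1[(0,0,1)]-1* h2:-1[(1,0,0)]-1
p3 O@[(0,0,1)]: h2:-1[(0,0,0)]+1*
p4 X@[(0,0,0)] terminal -1; root [(2,0,1)] d8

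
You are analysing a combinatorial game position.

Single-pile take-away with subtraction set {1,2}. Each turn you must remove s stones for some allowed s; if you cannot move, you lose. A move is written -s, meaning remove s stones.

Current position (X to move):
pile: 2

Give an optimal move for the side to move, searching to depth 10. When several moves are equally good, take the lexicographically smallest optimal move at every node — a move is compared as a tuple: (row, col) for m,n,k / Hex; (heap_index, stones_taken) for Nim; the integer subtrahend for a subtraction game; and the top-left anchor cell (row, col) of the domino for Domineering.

p1 X@[2]: -1[1]-1 -2[0]+1*
p2 O@[0] terminal -1; root [2] d10

X's best at [2]: -2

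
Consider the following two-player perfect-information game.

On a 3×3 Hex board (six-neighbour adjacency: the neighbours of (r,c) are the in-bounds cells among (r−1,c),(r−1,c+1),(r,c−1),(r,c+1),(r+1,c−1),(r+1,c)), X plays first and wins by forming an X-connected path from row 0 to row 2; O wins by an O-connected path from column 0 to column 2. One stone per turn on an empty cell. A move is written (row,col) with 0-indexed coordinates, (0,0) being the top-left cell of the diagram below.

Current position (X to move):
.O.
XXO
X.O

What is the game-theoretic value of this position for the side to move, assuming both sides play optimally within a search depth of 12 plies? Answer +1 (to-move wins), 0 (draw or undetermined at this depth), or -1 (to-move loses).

value(.O./XXO/X.O, X) = +1

ply 1, X at .O./XXO/X.O | (0,0)=+1→XO./XXO/X.O*; (0,2)=+1→.OX/XXO/X.O; (2,1)=+1→.O./XXO/XXO
ply 2: XO./XXO/X.O is terminal -1 (O); from .O./XXO/X.O depth 12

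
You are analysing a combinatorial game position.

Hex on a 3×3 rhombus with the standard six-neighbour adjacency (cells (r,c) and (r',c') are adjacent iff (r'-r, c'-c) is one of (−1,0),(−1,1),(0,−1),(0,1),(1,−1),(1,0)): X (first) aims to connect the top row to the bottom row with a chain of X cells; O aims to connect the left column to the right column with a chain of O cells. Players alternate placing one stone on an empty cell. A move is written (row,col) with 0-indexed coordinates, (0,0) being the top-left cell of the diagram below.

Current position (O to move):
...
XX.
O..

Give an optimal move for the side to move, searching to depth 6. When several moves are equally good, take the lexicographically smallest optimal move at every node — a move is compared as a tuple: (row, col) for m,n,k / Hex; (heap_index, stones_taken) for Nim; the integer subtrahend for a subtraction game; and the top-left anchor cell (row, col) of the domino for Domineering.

O's best at [.../XX./O..]: (2,1)

ply 1, O at .../XX./O.. | (0,0)=-1→O../XX./O..; (0,1)=-1→.O./XX./O..; (0,2)=-1→..O/XX./O..; (1,2)=-1→.../XXO/O..; (2,1)=+1→.../XX./OO.*; (2,2)=-1→.../XX./O.O
ply 2, X at .../XX./OO. | (0,0)=-1→X../XX./OO.*; (0,1)=-1→.X./XX./OO.; (0,2)=-1→..X/XX./OO.; (1,2)=-1→.../XXX/OO.; (2,2)=-1→.../XX./OOX
ply 3, O at X../XX./OO. | (0,1)=+1→XO./XX./OO.*; (0,2)=+1→X.O/XX./OO.; (1,2)=+1→X../XXO/OO.; (2,2)=+1→X../XX./OOO
ply 4, X at XO./XX./OO. | (0,2)=-1→XOX/XX./OO.*; (1,2)=-1→XO./XXX/OO.; (2,2)=-1→XO./XX./OOX
ply 5, O at XOX/XX./OO. | (1,2)=+1→XOX/XXO/OO.*; (2,2)=+1→XOX/XX./OOO
ply 6: XOX/XXO/OO. is terminal -1 (X); from .../XX./O.. depth 6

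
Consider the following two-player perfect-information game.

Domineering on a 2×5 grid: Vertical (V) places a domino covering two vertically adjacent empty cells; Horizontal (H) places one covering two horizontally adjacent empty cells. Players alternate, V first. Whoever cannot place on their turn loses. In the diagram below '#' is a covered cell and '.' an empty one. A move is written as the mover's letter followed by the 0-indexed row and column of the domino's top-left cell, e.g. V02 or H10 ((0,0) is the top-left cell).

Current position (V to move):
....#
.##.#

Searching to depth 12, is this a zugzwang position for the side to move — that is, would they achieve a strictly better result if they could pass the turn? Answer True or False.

[....#/.##.#] V move#1: V00:-1/#...#/###.#*, V03:-1/...##/.####
[#...#/###.#] H move#2: H01:-1/###.#/###.#, H02:+1/#.###/###.#*
[#.###/###.#] end (terminal -1, V#3); searched ....#/.##.# to 12
suppose V passes — search the same position with H to move:
pass> [....#/.##.#] H move#1: H00:-1/##..#/.##.#*, H01:-1/.##.#/.##.#, H02:-1/..###/.##.#
pass> [##..#/.##.#] V move#2: V03:+1/##.##/.####*
pass> [##.##/.####] end (terminal -1, H#3); searched ....#/.##.# to 12
for V: play -1, pass +1

zugzwang(....#/.##.#, V) = True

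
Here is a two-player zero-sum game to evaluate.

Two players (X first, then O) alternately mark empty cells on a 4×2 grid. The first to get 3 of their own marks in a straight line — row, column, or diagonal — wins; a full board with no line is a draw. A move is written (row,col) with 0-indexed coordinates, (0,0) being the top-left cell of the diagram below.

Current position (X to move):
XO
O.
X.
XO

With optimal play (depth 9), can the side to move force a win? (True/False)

X winning at [XO/O./X./XO]: False

[XO/O./X./XO] X move#1: (1,1):+0/XO/OX/X./XO*, (2,1):+0/XO/O./XX/XO
[XO/OX/X./XO] O move#2: (2,1):+0/XO/OX/XO/XO*
[XO/OX/XO/XO] end (terminal +0, X#3); searched XO/O./X./XO to 9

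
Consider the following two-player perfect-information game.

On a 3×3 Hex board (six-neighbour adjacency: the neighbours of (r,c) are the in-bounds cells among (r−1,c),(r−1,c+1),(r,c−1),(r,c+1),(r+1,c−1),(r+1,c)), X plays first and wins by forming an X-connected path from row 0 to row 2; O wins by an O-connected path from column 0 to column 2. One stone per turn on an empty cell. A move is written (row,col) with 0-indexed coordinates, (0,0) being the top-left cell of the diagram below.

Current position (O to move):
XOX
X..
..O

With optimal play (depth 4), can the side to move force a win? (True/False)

O winning at [XOX/X../..O]: False

p1 O@[XOX/X../..O]: (1,1)[XOX/XO./..O]-1* (1,2)[XOX/X.O/..O]-1 (2,0)[XOX/X../O.O]-1 (2,1)[XOX/X../.OO]-1
p2 X@[XOX/XO./..O]: (1,2)[XOX/XOX/..O]+1* (2,0)[XOX/XO./X.O]+1 (2,1)[XOX/XO./.XO]+1
p3 O@[XOX/XOX/..O]: (2,0)[XOX/XOX/O.O]-1* (2,1)[XOX/XOX/.OO]-1
p4 X@[XOX/XOX/O.O]: (2,1)[XOX/XOX/OXO]+1*
p5 O@[XOX/XOX/OXO] terminal -1; root [XOX/X../..O] d4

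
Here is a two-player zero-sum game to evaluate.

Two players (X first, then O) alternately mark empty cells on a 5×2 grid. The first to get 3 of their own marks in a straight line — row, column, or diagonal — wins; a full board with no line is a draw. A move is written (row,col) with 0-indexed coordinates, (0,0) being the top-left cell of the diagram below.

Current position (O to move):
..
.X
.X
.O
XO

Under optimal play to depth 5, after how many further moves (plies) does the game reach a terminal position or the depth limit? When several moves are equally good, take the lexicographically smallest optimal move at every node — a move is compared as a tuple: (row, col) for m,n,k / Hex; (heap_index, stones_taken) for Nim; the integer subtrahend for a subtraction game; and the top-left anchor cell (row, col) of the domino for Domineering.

PV length from [../.X/.X/.O/XO]: 5 plies

[../.X/.X/.O/XO] O move#1: (0,0):-1/O./.X/.X/.O/XO, (0,1):+0/.O/.X/.X/.O/XO*, (1,0):-1/../OX/.X/.O/XO, (2,0):-1/../.X/OX/.O/XO, (3,0):-1/../.X/.X/OO/XO
[.O/.X/.X/.O/XO] X move#2: (0,0):+0/XO/.X/.X/.O/XO*, (1,0):+0/.O/XX/.X/.O/XO, (2,0):+0/.O/.X/XX/.O/XO, (3,0):+0/.O/.X/.X/XO/XO
[XO/.X/.X/.O/XO] O move#3: (1,0):+0/XO/OX/.X/.O/XO*, (2,0):+0/XO/.X/OX/.O/XO, (3,0):+0/XO/.X/.X/OO/XO
[XO/OX/.X/.O/XO] X move#4: (2,0):+0/XO/OX/XX/.O/XO*, (3,0):+0/XO/OX/.X/XO/XO
[XO/OX/XX/.O/XO] O move#5: (3,0):+0/XO/OX/XX/OO/XO*
[XO/OX/XX/OO/XO] end (terminal +0, X#6); searched ../.X/.X/.O/XO to 5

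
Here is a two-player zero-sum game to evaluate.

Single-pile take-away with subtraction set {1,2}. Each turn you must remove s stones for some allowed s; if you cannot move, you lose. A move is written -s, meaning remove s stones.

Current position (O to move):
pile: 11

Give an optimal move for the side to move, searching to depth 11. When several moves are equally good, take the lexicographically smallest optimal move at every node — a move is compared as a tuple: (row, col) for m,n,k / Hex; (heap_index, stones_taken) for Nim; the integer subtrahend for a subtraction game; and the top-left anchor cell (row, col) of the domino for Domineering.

O's best at [11]: -2

ply 1, O at 11 | -1=-1→10; -2=+1→9*
ply 2, X at 9 | -1=-1→8*; -2=-1→7
ply 3, O at 8 | -1=-1→7; -2=+1→6*
ply 4, X at 6 | -1=-1→5*; -2=-1→4
ply 5, O at 5 | -1=-1→4; -2=+1→3*
ply 6, X at 3 | -1=-1→2*; -2=-1→1
ply 7, O at 2 | -1=-1→1; -2=+1→0*
ply 8: 0 is terminal -1 (X); from 11 depth 11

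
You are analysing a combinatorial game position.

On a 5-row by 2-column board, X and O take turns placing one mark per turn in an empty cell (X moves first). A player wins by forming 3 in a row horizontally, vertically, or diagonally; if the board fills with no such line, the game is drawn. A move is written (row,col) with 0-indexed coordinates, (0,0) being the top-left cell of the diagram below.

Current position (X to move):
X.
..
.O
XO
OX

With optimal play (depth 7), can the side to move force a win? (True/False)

X winning at [X./../.O/XO/OX]: False

ply 1, X at X./../.O/XO/OX | (0,1)=-1→XX/../.O/XO/OX; (1,0)=-1→X./X./.O/XO/OX; (1,1)=+0→X./.X/.O/XO/OX*; (2,0)=-1→X./../XO/XO/OX
ply 2, O at X./.X/.O/XO/OX | (0,1)=+0→XO/.X/.O/XO/OX*; (1,0)=+0→X./OX/.O/XO/OX; (2,0)=+0→X./.X/OO/XO/OX
ply 3, X at XO/.X/.O/XO/OX | (1,0)=+0→XO/XX/.O/XO/OX*; (2,0)=+0→XO/.X/XO/XO/OX
ply 4, O at XO/XX/.O/XO/OX | (2,0)=+0→XO/XX/OO/XO/OX*
ply 5: XO/XX/OO/XO/OX is terminal +0 (X); from X./../.O/XO/OX depth 7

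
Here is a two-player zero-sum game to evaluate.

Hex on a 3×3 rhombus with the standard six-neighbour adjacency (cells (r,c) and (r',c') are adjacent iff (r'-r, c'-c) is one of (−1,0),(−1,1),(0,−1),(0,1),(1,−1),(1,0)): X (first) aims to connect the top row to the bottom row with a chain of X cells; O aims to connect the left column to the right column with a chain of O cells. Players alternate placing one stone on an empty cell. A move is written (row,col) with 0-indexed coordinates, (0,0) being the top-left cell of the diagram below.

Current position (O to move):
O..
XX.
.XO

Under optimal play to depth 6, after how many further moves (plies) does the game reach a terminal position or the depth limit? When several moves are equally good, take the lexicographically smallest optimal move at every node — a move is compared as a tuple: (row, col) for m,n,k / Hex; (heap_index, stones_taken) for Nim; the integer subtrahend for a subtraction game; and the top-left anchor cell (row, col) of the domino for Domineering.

ply 1, O at O../XX./.XO | (0,1)=-1→OO./XX./.XO*; (0,2)=-1→O.O/XX./.XO; (1,2)=-1→O../XXO/.XO; (2,0)=-1→O../XX./OXO
ply 2, X at OO./XX./.XO | (0,2)=+1→OOX/XX./.XO*; (1,2)=-1→OO./XXX/.XO; (2,0)=-1→OO./XX./XXO
ply 3: OOX/XX./.XO is terminal -1 (O); from O../XX./.XO depth 6

PV length from [O../XX./.XO]: 2 plies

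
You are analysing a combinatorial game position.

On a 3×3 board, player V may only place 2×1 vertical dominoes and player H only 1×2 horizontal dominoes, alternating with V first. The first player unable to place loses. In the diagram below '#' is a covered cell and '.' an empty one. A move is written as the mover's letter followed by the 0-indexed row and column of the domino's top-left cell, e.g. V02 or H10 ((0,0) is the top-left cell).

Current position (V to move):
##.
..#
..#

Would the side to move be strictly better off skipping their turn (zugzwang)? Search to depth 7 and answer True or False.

zugzwang(##./..#/..#, V) = False

[##./..#/..#] V move#1: V10:+1/##./#.#/#.#*, V11:+1/##./.##/.##
[##./#.#/#.#] end (terminal -1, H#2); searched ##./..#/..# to 7
pass branch (H moves first from the same position):
  | [##./..#/..#] H move#1: H10:+1/##./###/..#*, H20:+1/##./..#/###
  | [##./###/..#] end (terminal -1, V#2); searched ##./..#/..# to 7
V moving scores +1; V passing scores -1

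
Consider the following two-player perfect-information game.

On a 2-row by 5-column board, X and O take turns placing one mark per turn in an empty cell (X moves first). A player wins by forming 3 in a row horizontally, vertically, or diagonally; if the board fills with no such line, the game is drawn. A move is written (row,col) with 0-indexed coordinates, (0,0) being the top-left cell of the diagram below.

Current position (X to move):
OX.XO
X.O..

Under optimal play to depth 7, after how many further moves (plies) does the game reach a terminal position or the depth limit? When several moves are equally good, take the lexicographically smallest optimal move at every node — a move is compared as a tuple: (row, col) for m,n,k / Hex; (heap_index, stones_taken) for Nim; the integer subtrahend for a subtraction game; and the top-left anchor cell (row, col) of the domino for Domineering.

[OX.XO/X.O..] X move#1: (0,2):+1/OXXXO/X.O..*, (1,1):+0/OX.XO/XXO.., (1,3):+0/OX.XO/X.OX., (1,4):+0/OX.XO/X.O.X
[OXXXO/X.O..] end (terminal -1, O#2); searched OX.XO/X.O.. to 7

PV length from [OX.XO/X.O..]: 1 ply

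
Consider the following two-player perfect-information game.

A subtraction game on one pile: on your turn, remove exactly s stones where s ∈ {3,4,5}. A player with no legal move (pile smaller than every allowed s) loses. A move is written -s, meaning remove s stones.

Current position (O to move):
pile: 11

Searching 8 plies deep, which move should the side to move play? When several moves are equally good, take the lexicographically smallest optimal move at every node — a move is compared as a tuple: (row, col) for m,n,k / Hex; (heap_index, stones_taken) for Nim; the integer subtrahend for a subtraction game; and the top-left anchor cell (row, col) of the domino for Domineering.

p1 O@[11]: -3[8]+1* -4[7]-1 -5[6]-1
p2 X@[8]: -3[5]-1* -4[4]-1 -5[3]-1
p3 O@[5]: -3[2]+1* -4[1]+1 -5[0]+1
p4 X@[2] terminal -1; root [11] d8

O's best at [11]: -3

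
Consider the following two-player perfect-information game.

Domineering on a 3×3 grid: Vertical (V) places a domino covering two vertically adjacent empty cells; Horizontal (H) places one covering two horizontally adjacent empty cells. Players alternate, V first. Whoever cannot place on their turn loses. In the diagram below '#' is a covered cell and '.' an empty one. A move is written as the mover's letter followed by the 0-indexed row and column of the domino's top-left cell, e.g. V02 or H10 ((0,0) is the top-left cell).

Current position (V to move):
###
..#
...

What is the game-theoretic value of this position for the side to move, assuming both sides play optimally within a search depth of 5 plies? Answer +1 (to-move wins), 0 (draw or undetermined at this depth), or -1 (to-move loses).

[###/..#/...] V move#1: V10:-1/###/#.#/#.., V11:+1/###/.##/.#.*
[###/.##/.#.] end (terminal -1, H#2); searched ###/..#/... to 5

value(###/..#/..., V) = +1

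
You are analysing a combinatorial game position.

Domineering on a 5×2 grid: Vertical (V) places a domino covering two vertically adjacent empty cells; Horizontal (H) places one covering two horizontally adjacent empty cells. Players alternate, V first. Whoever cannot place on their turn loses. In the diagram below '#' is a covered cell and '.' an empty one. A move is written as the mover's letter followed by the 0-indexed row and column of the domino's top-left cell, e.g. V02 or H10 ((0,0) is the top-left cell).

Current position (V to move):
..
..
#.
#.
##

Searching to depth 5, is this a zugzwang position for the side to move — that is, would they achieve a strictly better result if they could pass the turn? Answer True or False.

zugzwang(../../#./#./##, V) = False

[../../#./#./##] V move#1: V00:+1/#./#./#./#./##*, V01:+1/.#/.#/#./#./##, V11:-1/../.#/##/#./##, V21:-1/../../##/##/##
[#./#./#./#./##] end (terminal -1, H#2); searched ../../#./#./## to 5
if V skipped the turn, H would face:
~ [../../#./#./##] H move#1: H00:-1/##/../#./#./##, H10:+1/../##/#./#./##*
~ [../##/#./#./##] V move#2: V21:-1/../##/##/##/##*
~ [../##/##/##/##] H move#3: H00:+1/##/##/##/##/##*
~ [##/##/##/##/##] end (terminal -1, V#4); searched ../../#./#./## to 5
compare (V): move=+1 vs pass=-1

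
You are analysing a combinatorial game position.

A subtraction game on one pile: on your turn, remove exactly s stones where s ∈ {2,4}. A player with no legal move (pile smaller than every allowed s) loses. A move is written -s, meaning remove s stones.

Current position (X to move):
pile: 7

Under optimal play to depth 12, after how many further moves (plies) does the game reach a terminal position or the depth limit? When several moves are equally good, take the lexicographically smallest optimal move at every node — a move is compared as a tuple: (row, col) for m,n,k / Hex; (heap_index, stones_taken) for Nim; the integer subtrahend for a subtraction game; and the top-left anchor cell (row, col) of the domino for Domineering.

PV length from [7]: 2 plies

ply 1, X at 7 | -2=-1→5*; -4=-1→3
ply 2, O at 5 | -2=-1→3; -4=+1→1*
ply 3: 1 is terminal -1 (X); from 7 depth 12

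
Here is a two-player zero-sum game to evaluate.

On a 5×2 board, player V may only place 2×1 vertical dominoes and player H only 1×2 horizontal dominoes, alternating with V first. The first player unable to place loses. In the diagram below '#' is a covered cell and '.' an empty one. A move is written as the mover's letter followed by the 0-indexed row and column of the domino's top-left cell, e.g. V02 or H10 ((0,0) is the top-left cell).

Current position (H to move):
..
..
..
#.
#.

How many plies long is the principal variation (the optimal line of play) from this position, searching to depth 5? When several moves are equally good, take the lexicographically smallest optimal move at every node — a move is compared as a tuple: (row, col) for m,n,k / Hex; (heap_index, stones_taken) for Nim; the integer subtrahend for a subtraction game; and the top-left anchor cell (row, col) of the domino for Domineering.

PV length from [../../../#./#.]: 3 plies

ply 1, H at ../../../#./#. | H00=-1→##/../../#./#.; H10=+1→../##/../#./#.*; H20=-1→../../##/#./#.
ply 2, V at ../##/../#./#. | V21=-1→../##/.#/##/#.*; V31=-1→../##/../##/##
ply 3, H at ../##/.#/##/#. | H00=+1→##/##/.#/##/#.*
ply 4: ##/##/.#/##/#. is terminal -1 (V); from ../../../#./#. depth 5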